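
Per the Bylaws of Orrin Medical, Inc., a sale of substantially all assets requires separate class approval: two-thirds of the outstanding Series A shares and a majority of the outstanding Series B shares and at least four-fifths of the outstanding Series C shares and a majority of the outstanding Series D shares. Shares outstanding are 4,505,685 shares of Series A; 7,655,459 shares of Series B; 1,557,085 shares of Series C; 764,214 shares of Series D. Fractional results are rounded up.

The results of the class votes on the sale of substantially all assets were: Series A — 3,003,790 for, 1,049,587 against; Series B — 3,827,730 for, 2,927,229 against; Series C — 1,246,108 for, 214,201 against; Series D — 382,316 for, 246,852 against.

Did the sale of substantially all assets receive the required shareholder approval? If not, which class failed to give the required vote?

Series A: 2/3 of 4505685 = 3003790; 3,003,790 required, 3,003,790 in favor — approved.
Series B: a majority of 7655459 is 3827730; 3,827,730 required, 3,827,730 in favor — approved.
Series C: 4/5 of 1557085 = 1245668; 1,245,668 required, 1,246,108 in favor — approved.
Series D: a majority of 764214 is 382108; 382,108 required, 382,316 in favor — approved.

Approved — every class gave the required vote.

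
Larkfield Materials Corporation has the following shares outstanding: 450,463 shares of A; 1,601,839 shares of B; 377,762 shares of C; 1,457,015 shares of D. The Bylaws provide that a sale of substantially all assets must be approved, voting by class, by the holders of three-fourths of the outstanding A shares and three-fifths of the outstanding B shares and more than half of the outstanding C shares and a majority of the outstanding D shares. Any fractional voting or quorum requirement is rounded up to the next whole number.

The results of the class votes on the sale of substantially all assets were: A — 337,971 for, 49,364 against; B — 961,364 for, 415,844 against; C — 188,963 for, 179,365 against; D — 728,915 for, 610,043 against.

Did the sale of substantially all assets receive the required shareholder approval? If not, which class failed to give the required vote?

Approved — every class gave the required vote.

A: 3/4 of 450463 = 337847.25, rounded up to 337848; 337,848 required, 337,971 in favor — approved.
B: 3/5 of 1601839 = 961103.40, rounded up to 961104; 961,104 required, 961,364 in favor — approved.
C: a majority of 377762 is 188882; 188,882 required, 188,963 in favor — approved.
D: a majority of 1457015 is 728508; 728,508 required, 728,915 in favor — approved.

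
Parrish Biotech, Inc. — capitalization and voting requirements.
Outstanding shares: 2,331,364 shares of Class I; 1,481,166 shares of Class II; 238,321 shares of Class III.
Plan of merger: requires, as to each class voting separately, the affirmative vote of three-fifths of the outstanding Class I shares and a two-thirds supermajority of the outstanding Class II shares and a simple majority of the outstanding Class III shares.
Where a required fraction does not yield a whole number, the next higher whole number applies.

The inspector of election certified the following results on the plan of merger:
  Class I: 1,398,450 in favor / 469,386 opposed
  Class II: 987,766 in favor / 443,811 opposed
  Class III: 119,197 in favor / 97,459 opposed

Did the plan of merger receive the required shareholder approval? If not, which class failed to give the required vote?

Not approved — the Class I shares did not give the required vote.

Class I: 3/5 of 2331364 = 1398818.40, rounded up to 1398819; 1,398,819 required, 1,398,450 in favor — not approved.
Class II: 2/3 of 1481166 = 987444; 987,444 required, 987,766 in favor — approved.
Class III: a majority of 238321 is 119161; 119,161 required, 119,197 in favor — approved.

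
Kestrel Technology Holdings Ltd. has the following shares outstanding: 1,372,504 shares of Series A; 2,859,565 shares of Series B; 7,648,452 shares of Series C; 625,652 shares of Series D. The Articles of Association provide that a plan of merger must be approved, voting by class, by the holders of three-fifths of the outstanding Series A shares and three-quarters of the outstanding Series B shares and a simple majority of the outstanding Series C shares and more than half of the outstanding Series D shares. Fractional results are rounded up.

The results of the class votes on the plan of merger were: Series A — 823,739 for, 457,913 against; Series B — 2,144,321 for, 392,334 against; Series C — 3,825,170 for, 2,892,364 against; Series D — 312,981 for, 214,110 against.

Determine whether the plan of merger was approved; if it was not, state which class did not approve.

Series A: 3/5 of 1372504 = 823502.40, rounded up to 823503; 823,503 required, 823,739 in favor — approved.
Series B: 3/4 of 2859565 = 2144673.75, rounded up to 2144674; 2,144,674 required, 2,144,321 in favor — not approved.
Series C: a majority of 7648452 is 3824227; 3,824,227 required, 3,825,170 in favor — approved.
Series D: a majority of 625652 is 312827; 312,827 required, 312,981 in favor — approved.

Not approved — the Series B shares did not give the required vote.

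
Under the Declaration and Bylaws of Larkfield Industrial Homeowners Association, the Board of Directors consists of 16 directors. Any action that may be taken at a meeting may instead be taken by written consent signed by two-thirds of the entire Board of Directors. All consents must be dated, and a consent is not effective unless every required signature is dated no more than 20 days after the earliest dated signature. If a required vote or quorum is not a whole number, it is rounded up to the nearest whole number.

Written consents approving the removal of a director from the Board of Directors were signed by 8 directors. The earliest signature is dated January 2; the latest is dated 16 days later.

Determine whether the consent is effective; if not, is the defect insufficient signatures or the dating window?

Signatures required: two-thirds of 16 — 2/3 of 16 = 10.67, rounded up to 11, so 11 needed; 8 signed. Insufficient.
Dating window: the latest signature is 16 days after the earliest; the limit is 20 days. Within the window.

Not effective — insufficient signatures.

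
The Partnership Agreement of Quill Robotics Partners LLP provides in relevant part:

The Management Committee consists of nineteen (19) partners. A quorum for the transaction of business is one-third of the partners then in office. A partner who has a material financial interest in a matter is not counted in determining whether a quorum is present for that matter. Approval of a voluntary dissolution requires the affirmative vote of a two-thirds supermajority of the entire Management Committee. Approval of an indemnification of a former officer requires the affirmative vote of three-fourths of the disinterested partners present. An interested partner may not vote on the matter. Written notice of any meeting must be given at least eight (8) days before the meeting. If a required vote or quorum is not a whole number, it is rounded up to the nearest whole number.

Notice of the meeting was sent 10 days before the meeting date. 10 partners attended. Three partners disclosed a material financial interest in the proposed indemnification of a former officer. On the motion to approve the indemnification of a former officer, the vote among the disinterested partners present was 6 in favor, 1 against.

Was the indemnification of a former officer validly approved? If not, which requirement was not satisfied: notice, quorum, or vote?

Valid — all requirements satisfied.

Notice: 10 days given; 8 required (10 ≥ 8). Satisfied.
Quorum: 10 present, but the 3 interested partners do not count, leaving 7. Quorum is 7. Satisfied.
Vote: the indemnification of a former officer requires three-fourths of the disinterested partners present (10 − 3 = 7). 3/4 of 7 = 5.25, rounded up to 6, so 6 affirmative votes are needed; 6 voted in favor. Satisfied.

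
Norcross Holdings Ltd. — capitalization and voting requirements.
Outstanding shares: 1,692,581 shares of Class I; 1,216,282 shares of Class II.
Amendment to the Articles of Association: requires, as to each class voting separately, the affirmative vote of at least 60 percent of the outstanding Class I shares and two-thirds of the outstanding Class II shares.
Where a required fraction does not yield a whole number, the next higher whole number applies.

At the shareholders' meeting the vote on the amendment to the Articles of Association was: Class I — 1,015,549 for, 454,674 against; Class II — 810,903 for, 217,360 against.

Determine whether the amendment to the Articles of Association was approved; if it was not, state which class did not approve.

Approved — every class gave the required vote.

Class I: 3/5 of 1692581 = 1015548.60, rounded up to 1015549; 1,015,549 required, 1,015,549 in favor — approved.
Class II: 2/3 of 1216282 = 810854.67, rounded up to 810855; 810,855 required, 810,903 in favor — approved.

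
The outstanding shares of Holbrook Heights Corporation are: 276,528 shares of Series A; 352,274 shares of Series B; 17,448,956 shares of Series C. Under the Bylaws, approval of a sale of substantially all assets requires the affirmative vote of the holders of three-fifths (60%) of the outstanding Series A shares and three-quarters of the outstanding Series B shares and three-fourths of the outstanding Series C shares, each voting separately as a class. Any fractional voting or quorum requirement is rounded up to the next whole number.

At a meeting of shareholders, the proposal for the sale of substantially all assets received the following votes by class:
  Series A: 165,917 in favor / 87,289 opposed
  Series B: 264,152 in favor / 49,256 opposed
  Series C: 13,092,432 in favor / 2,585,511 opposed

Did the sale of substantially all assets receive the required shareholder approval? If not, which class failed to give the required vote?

Not approved — the Series B shares did not give the required vote.

Series A: 3/5 of 276528 = 165916.80, rounded up to 165917; 165,917 required, 165,917 in favor — approved.
Series B: 3/4 of 352274 = 264205.50, rounded up to 264206; 264,206 required, 264,152 in favor — not approved.
Series C: 3/4 of 17448956 = 13086717; 13,086,717 required, 13,092,432 in favor — approved.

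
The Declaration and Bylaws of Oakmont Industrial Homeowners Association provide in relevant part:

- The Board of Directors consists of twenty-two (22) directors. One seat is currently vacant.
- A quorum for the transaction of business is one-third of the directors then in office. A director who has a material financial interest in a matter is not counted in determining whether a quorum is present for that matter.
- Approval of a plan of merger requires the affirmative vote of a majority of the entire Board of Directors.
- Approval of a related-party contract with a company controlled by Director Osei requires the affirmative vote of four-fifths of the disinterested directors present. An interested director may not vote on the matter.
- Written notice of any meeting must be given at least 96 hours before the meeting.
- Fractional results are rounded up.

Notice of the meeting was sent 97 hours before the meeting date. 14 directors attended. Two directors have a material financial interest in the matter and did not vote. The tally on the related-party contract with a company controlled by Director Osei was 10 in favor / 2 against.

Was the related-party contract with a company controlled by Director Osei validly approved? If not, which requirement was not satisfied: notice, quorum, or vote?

Valid — all requirements satisfied.

Notice: 97 hours given; 96 required (97 ≥ 96). Satisfied.
Quorum: 14 present, but the 2 interested directors do not count, leaving 12. Quorum is 7. Satisfied.
Vote: the related-party contract with a company controlled by Director Osei requires four-fifths of the disinterested directors present (14 − 2 = 12). 4/5 of 12 = 9.60, rounded up to 10, so 10 affirmative votes are needed; 10 voted in favor. Satisfied.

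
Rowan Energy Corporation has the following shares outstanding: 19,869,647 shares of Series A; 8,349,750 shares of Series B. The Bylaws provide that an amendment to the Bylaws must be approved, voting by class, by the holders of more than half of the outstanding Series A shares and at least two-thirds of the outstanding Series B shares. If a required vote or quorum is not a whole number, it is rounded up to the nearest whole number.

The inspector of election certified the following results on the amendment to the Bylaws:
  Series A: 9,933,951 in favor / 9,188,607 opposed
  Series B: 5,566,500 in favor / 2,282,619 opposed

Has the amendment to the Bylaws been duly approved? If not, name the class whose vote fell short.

Series A: a majority of 19869647 is 9934824; 9,934,824 required, 9,933,951 in favor — not approved.
Series B: 2/3 of 8349750 = 5566500; 5,566,500 required, 5,566,500 in favor — approved.

Not approved — the Series A shares did not give the required vote.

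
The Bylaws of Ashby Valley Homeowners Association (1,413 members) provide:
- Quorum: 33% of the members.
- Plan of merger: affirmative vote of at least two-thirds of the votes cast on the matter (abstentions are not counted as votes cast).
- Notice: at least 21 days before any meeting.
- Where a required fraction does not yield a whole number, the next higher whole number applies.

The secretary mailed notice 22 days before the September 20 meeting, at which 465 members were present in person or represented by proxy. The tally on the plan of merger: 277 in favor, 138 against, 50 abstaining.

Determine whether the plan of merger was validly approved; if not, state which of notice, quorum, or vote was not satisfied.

Invalid — quorum requirement not satisfied.

Notice: 22 days given; 21 required. Satisfied.
Quorum: 33% of 1,413 = 466.29, rounded up to 467; 465 present. Not satisfied.
Vote: requires two-thirds of the votes cast (465 − 50 abstaining = 415); 2/3 of 415 = 276.67, rounded up to 277, so 277 needed; 277 in favor. Satisfied.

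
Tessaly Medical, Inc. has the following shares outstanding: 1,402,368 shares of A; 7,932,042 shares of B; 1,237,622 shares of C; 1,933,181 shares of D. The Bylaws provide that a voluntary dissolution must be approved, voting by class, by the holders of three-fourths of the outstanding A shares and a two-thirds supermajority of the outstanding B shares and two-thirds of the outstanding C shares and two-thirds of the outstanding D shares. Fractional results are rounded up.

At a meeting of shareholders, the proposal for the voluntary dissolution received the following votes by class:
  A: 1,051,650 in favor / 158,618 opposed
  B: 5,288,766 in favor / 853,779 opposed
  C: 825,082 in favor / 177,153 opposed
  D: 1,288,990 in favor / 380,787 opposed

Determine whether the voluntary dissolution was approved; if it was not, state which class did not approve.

A: 3/4 of 1402368 = 1051776; 1,051,776 required, 1,051,650 in favor — not approved.
B: 2/3 of 7932042 = 5288028; 5,288,028 required, 5,288,766 in favor — approved.
C: 2/3 of 1237622 = 825081.33, rounded up to 825082; 825,082 required, 825,082 in favor — approved.
D: 2/3 of 1933181 = 1288787.33, rounded up to 1288788; 1,288,788 required, 1,288,990 in favor — approved.

Not approved — the A shares did not give the required vote.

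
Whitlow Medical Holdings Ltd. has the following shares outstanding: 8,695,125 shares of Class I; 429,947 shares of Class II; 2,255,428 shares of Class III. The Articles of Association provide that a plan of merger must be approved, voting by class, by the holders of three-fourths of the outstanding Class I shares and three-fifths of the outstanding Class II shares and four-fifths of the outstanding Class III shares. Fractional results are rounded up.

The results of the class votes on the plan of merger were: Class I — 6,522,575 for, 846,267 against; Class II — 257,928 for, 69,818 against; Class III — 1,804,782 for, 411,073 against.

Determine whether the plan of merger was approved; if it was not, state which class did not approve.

Not approved — the Class II shares did not give the required vote.

Class I: 3/4 of 8695125 = 6521343.75, rounded up to 6521344; 6,521,344 required, 6,522,575 in favor — approved.
Class II: 3/5 of 429947 = 257968.20, rounded up to 257969; 257,969 required, 257,928 in favor — not approved.
Class III: 4/5 of 2255428 = 1804342.40, rounded up to 1804343; 1,804,343 required, 1,804,782 in favor — approved.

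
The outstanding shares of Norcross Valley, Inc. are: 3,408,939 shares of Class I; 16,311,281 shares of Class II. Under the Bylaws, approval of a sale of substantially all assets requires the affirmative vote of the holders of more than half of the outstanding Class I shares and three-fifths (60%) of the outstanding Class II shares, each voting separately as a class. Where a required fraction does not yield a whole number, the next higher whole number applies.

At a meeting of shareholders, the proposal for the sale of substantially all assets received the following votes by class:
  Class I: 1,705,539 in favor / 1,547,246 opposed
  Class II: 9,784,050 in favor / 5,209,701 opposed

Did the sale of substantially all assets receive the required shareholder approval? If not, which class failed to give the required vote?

Class I: a majority of 3408939 is 1704470; 1,704,470 required, 1,705,539 in favor — approved.
Class II: 3/5 of 16311281 = 9786768.60, rounded up to 9786769; 9,786,769 required, 9,784,050 in favor — not approved.

Not approved — the Class II shares did not give the required vote.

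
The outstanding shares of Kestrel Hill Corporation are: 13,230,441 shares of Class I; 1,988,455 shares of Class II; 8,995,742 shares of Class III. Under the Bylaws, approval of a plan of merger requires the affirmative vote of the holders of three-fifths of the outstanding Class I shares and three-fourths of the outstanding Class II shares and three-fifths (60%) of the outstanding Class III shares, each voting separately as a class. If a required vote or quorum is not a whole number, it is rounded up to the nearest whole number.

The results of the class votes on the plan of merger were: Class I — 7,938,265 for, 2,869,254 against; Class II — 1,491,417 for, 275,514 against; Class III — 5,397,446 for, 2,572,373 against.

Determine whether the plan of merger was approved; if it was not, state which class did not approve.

Approved — every class gave the required vote.

Class I: 3/5 of 13230441 = 7938264.60, rounded up to 7938265; 7,938,265 required, 7,938,265 in favor — approved.
Class II: 3/4 of 1988455 = 1491341.25, rounded up to 1491342; 1,491,342 required, 1,491,417 in favor — approved.
Class III: 3/5 of 8995742 = 5397445.20, rounded up to 5397446; 5,397,446 required, 5,397,446 in favor — approved.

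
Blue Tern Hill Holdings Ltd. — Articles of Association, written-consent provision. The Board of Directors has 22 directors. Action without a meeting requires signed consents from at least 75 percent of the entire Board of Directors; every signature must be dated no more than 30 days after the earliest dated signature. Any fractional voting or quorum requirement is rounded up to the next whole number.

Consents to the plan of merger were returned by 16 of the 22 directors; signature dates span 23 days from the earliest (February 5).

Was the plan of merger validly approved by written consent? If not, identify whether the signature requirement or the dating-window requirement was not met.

Not effective — insufficient signatures.

Signatures required: at least 75 percent of 22 — 3/4 of 22 = 16.50, rounded up to 17, so 17 needed; 16 signed. Insufficient.
Dating window: the latest signature is 23 days after the earliest; the limit is 30 days. Within the window.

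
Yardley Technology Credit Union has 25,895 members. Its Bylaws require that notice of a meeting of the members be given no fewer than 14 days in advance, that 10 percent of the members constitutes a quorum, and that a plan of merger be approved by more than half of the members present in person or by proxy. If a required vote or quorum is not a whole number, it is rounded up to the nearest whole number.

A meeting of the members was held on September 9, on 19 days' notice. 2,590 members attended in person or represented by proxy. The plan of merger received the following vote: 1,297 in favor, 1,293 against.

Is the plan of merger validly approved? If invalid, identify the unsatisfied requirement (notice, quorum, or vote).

Notice: 19 days given; 14 required. Satisfied.
Quorum: 10% of 25,895 = 2,589.50, rounded up to 2,590; 2,590 present. Satisfied.
Vote: requires a majority of those present (2,590); a majority of 2590 is 1296, so 1,296 needed; 1,297 in favor. Satisfied.

Valid — all requirements satisfied.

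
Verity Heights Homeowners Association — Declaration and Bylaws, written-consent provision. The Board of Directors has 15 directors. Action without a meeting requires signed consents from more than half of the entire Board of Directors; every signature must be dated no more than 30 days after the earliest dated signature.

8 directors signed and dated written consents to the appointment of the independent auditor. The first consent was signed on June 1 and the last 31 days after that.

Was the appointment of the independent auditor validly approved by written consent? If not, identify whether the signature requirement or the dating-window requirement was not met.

Not effective — dating-window requirement not satisfied.

Signatures required: more than half of 15 — a majority of 15 is 8, so 8 needed; 8 signed. Sufficient.
Dating window: the latest signature is 31 days after the earliest; the limit is 30 days. Outside the window.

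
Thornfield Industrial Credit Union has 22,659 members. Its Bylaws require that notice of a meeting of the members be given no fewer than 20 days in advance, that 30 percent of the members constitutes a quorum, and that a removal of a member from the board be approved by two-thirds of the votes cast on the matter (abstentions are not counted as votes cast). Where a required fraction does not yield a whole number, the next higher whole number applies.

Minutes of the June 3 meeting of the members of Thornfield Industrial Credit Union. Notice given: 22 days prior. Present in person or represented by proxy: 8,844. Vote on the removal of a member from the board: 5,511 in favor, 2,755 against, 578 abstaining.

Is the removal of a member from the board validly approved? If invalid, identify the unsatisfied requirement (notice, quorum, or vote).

Notice: 22 days given; 20 required. Satisfied.
Quorum: 30% of 22,659 = 6,797.70, rounded up to 6,798; 8,844 present. Satisfied.
Vote: requires two-thirds of the votes cast (8,844 − 578 abstaining = 8,266); 2/3 of 8266 = 5510.67, rounded up to 5511, so 5,511 needed; 5,511 in favor. Satisfied.

Valid — all requirements satisfied.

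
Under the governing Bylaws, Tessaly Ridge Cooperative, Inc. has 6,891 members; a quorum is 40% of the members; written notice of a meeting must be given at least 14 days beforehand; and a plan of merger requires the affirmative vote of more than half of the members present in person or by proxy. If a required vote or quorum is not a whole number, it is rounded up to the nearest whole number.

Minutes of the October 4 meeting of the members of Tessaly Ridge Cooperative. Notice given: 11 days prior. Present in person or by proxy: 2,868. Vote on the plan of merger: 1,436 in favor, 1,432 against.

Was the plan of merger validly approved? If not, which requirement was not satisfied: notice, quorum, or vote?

Invalid — notice requirement not satisfied.

Notice: 11 days given; 14 required. Not satisfied.
Quorum: 40% of 6,891 = 2,756.40, rounded up to 2,757; 2,868 present. Satisfied.
Vote: requires a majority of those present (2,868); a majority of 2868 is 1435, so 1,435 needed; 1,436 in favor. Satisfied.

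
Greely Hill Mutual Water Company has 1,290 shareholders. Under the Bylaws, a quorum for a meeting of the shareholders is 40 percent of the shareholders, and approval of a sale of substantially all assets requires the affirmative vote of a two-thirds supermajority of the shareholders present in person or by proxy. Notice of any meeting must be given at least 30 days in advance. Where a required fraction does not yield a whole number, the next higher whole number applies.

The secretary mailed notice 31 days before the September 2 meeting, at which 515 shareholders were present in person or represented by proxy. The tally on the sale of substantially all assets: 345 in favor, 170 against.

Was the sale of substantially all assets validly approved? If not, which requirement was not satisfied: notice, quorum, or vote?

Invalid — quorum requirement not satisfied.

Notice: 31 days given; 30 required. Satisfied.
Quorum: 40% of 1,290 = 516; 515 present. Not satisfied.
Vote: requires two-thirds of those present (515); 2/3 of 515 = 343.33, rounded up to 344, so 344 needed; 345 in favor. Satisfied.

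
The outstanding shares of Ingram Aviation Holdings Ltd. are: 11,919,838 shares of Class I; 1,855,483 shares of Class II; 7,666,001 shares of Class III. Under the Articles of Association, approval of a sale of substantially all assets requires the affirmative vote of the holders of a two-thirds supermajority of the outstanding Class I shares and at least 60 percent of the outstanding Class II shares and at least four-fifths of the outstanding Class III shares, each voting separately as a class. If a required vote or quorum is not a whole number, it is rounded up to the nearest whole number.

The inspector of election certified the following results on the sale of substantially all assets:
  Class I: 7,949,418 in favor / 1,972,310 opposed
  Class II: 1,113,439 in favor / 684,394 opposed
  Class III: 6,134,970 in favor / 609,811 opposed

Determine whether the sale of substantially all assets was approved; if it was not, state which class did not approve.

Class I: 2/3 of 11919838 = 7946558.67, rounded up to 7946559; 7,946,559 required, 7,949,418 in favor — approved.
Class II: 3/5 of 1855483 = 1113289.80, rounded up to 1113290; 1,113,290 required, 1,113,439 in favor — approved.
Class III: 4/5 of 7666001 = 6132800.80, rounded up to 6132801; 6,132,801 required, 6,134,970 in favor — approved.

Approved — every class gave the required vote.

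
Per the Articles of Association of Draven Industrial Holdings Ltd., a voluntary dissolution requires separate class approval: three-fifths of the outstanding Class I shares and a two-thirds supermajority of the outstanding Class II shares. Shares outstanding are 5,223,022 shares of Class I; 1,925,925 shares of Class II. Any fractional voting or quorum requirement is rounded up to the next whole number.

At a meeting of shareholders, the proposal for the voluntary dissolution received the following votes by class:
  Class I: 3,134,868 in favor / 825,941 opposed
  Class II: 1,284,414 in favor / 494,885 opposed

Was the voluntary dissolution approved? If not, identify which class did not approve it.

Class I: 3/5 of 5223022 = 3133813.20, rounded up to 3133814; 3,133,814 required, 3,134,868 in favor — approved.
Class II: 2/3 of 1925925 = 1283950; 1,283,950 required, 1,284,414 in favor — approved.

Approved — every class gave the required vote.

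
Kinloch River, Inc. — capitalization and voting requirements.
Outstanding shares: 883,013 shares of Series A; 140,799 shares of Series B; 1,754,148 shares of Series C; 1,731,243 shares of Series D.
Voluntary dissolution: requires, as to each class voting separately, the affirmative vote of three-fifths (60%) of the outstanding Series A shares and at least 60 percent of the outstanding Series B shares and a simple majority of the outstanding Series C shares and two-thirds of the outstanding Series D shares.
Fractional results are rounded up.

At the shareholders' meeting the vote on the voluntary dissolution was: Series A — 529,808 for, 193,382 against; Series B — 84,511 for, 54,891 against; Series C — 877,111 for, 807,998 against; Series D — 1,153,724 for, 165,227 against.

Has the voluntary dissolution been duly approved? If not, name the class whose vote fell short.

Series A: 3/5 of 883013 = 529807.80, rounded up to 529808; 529,808 required, 529,808 in favor — approved.
Series B: 3/5 of 140799 = 84479.40, rounded up to 84480; 84,480 required, 84,511 in favor — approved.
Series C: a majority of 1754148 is 877075; 877,075 required, 877,111 in favor — approved.
Series D: 2/3 of 1731243 = 1154162; 1,154,162 required, 1,153,724 in favor — not approved.

Not approved — the Series D shares did not give the required vote.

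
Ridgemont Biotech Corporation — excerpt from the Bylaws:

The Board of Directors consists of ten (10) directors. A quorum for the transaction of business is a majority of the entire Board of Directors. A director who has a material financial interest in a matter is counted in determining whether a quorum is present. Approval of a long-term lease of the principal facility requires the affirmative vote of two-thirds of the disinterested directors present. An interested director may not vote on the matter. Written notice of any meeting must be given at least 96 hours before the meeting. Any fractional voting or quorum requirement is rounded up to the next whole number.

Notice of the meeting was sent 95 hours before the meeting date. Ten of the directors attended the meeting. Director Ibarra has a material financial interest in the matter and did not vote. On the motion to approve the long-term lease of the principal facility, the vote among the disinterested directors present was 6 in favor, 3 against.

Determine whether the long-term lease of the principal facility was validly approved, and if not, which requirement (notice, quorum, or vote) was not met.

Invalid — notice requirement not satisfied.

Notice: 95 hours given; 96 required (95 < 96). Not satisfied.
Quorum: 10 present (interested directors count toward quorum); quorum is 6. Satisfied.
Vote: the long-term lease of the principal facility requires two-thirds of the disinterested directors present (10 − 1 = 9). 2/3 of 9 = 6, so 6 affirmative votes are needed; 6 voted in favor. Satisfied.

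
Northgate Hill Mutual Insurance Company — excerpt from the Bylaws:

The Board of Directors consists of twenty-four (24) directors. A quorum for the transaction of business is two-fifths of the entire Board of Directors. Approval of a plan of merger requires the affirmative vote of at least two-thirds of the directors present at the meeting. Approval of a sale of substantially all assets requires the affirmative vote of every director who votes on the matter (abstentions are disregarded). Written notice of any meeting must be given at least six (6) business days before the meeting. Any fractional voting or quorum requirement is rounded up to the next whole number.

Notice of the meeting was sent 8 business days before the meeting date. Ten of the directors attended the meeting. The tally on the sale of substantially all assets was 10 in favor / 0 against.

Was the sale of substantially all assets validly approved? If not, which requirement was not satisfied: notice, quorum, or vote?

Valid — all requirements satisfied.

Notice: 8 business days given; 6 required (8 ≥ 6). Satisfied.
Quorum: 10 present; quorum is 10. Satisfied.
Vote: the sale of substantially all assets requires the unanimous vote of the votes cast (10). Unanimous means all 10, so 10 affirmative votes are needed; 10 voted in favor. Satisfied.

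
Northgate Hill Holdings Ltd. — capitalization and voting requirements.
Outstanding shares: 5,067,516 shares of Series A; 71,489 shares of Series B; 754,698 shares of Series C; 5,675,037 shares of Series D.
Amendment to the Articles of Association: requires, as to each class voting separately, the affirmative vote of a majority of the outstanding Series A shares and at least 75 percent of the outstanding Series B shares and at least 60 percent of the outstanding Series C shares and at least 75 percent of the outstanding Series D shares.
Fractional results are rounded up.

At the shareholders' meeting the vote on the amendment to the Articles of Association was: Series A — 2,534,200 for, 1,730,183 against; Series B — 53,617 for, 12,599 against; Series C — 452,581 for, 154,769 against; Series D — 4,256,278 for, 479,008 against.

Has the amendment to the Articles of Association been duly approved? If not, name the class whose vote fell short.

Not approved — the Series C shares did not give the required vote.

Series A: a majority of 5067516 is 2533759; 2,533,759 required, 2,534,200 in favor — approved.
Series B: 3/4 of 71489 = 53616.75, rounded up to 53617; 53,617 required, 53,617 in favor — approved.
Series C: 3/5 of 754698 = 452818.80, rounded up to 452819; 452,819 required, 452,581 in favor — not approved.
Series D: 3/4 of 5675037 = 4256277.75, rounded up to 4256278; 4,256,278 required, 4,256,278 in favor — approved.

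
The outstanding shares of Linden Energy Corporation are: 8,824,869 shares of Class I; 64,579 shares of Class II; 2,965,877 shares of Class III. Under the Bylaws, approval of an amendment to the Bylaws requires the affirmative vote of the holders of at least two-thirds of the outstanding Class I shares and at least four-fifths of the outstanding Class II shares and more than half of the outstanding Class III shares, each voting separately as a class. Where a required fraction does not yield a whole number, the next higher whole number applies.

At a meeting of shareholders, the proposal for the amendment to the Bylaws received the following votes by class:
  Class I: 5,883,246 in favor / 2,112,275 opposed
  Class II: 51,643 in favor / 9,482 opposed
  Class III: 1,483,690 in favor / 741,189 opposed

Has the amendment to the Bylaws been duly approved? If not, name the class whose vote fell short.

Not approved — the Class II shares did not give the required vote.

Class I: 2/3 of 8824869 = 5883246; 5,883,246 required, 5,883,246 in favor — approved.
Class II: 4/5 of 64579 = 51663.20, rounded up to 51664; 51,664 required, 51,643 in favor — not approved.
Class III: a majority of 2965877 is 1482939; 1,482,939 required, 1,483,690 in favor — approved.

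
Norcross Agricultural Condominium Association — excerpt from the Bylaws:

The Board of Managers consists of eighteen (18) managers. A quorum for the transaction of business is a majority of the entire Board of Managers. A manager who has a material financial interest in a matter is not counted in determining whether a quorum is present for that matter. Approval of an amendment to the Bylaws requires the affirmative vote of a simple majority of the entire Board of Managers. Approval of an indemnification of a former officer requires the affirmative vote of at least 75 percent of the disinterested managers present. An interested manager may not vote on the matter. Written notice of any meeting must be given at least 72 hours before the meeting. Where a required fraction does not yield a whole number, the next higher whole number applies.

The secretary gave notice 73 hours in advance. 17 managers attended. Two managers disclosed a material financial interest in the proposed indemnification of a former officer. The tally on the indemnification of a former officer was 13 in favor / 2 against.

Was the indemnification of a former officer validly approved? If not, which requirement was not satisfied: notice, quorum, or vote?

Valid — all requirements satisfied.

Notice: 73 hours given; 72 required (73 ≥ 72). Satisfied.
Quorum: 17 present, but the 2 interested managers do not count, leaving 15. Quorum is 10. Satisfied.
Vote: the indemnification of a former officer requires three-fourths of the disinterested managers present (17 − 2 = 15). 3/4 of 15 = 11.25, rounded up to 12, so 12 affirmative votes are needed; 13 voted in favor. Satisfied.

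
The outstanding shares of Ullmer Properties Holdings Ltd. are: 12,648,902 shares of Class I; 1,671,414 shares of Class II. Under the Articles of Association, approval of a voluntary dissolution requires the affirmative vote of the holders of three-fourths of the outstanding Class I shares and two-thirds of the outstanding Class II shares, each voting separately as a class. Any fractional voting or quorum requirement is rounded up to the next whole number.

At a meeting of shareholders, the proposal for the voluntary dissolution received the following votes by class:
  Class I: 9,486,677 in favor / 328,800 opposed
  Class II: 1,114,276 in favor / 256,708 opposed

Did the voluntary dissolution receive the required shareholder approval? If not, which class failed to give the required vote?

Approved — every class gave the required vote.

Class I: 3/4 of 12648902 = 9486676.50, rounded up to 9486677; 9,486,677 required, 9,486,677 in favor — approved.
Class II: 2/3 of 1671414 = 1114276; 1,114,276 required, 1,114,276 in favor — approved.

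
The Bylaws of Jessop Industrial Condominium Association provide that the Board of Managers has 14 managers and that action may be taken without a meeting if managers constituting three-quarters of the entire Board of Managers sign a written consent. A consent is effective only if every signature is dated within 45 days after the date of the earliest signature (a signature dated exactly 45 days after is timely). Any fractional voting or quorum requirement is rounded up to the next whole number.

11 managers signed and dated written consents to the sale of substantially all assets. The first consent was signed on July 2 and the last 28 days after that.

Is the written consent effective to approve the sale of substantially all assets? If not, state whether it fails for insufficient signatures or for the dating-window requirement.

Signatures required: three-quarters of 14 — 3/4 of 14 = 10.50, rounded up to 11, so 11 needed; 11 signed. Sufficient.
Dating window: the latest signature is 28 days after the earliest; the limit is 45 days. Within the window.

Effective — both the signature and dating-window requirements are satisfied.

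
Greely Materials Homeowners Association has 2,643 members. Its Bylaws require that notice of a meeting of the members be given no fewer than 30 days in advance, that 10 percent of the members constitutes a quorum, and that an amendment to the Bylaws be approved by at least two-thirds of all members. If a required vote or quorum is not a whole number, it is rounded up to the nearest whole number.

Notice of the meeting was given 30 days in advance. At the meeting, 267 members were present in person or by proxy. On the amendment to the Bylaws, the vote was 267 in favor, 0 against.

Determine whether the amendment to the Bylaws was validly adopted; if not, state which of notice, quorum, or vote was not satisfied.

Notice: 30 days given; 30 required. Satisfied.
Quorum: 10% of 2,643 = 264.30, rounded up to 265; 267 present. Satisfied.
Vote: requires two-thirds of all members (2,643); 2/3 of 2643 = 1762, so 1,762 needed; 267 in favor. Not satisfied.

Invalid — vote requirement not satisfied.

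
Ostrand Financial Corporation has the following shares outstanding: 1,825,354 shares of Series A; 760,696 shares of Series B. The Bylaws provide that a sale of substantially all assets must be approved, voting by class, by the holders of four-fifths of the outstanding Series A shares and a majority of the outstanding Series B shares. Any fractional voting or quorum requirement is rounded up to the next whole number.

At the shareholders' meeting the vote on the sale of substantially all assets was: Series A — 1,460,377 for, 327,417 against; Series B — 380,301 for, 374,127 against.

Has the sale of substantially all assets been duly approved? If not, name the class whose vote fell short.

Not approved — the Series B shares did not give the required vote.

Series A: 4/5 of 1825354 = 1460283.20, rounded up to 1460284; 1,460,284 required, 1,460,377 in favor — approved.
Series B: a majority of 760696 is 380349; 380,349 required, 380,301 in favor — not approved.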